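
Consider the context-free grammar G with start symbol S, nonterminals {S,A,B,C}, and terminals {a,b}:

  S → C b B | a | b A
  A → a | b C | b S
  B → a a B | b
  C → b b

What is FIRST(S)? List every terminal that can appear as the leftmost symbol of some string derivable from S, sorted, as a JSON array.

FIRST sets, iterate to fixpoint:
pass 1:
  A via A→a: +{a}
  A via A→b C: +{b}
  B via B→a a B: +{a}
  B via B→b: +{b}
  C via C→b b: +{b}
  S via S→C b B: +{b}
  S via S→a: +{a}
  S: {a,b}  A: {a,b}  B: {a,b}  C: {b}
pass 2: done
  S: {a,b}  A: {a,b}  B: {a,b}  C: {b}

FIRST(S) = ["a", "b"]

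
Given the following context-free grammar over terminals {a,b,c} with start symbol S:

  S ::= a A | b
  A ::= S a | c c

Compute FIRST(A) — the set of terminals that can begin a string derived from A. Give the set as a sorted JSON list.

FIRST sets, iterate to fixpoint:
round 1:
  A via A→c c: +{c}
  S via S→a A: +{a}
  S via S→b: +{b}
  FIRST[S]={a,b}  FIRST[A]={c}
round 2:
  A via A→S a: +{a,b}
  FIRST[S]={a,b}  FIRST[A]={a,b,c}
round 3: (stable)
  FIRST[S]={a,b}  FIRST[A]={a,b,c}

FIRST(A) = ["a", "b", "c"]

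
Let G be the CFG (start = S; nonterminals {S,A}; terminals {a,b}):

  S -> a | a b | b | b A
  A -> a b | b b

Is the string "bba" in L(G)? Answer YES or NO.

Convert to CNF:
  S -> T0 T1 | T1 A | a | b
  A -> T0 T1 | T1 T1
  T0 -> a
  T1 -> b

Fill CYK table bottom-up:
  cell(0,0) b: {S,T1}  orig:{S}
  cell(1,1) b: {S,T1}  orig:{S}
  cell(2,2) a: {S,T0}  orig:{S}
  cell(0,1) bb: {A}
  cell(1,2) ba: ∅
  cell(0,2) bba: ∅

S ∉ T[0,2] ⇒ NO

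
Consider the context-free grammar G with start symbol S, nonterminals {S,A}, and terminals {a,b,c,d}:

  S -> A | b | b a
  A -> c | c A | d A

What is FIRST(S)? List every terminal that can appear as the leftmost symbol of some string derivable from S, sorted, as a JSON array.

Compute FIRST by fixpoint:
pass 1:
  A via A→c: +{c}
  A via A→d A: +{d}
  S via S→A: +{c,d}
  S via S→b: +{b}
  FIRST(S)={b,c,d}  FIRST(A)={c,d}
pass 2: (no change)
  FIRST(S)={b,c,d}  FIRST(A)={c,d}

FIRST(S) = ["b", "c", "d"]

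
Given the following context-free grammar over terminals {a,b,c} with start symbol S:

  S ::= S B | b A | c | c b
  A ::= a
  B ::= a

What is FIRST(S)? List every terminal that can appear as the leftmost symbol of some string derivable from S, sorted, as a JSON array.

FIRST sets, iterate to fixpoint:
[1]
  A via A→a: +{a}
  B via B→a: +{a}
  S via S→b A: +{b}
  S via S→c: +{c}
  FIRST[S]={b,c}  FIRST[A]={a}  FIRST[B]={a}
[2] (no change)
  FIRST[S]={b,c}  FIRST[A]={a}  FIRST[B]={a}

FIRST(S) = ["b", "c"]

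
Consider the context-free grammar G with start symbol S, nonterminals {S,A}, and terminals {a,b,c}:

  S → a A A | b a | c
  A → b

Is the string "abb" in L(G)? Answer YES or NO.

Convert to CNF:
  S -> T0 X2 | T1 T0 | c
  A -> b
  T0 -> a
  T1 -> b
  X2 -> A A

CYK table (by increasing span):
  [0..0]={T0}  "a"  orig:{}
  [1..1]={A,T1}  "b"  orig:{A}
  [2..2]={A,T1}  "b"  orig:{A}
  [0..1]=∅  "ab"
  [1..2]={X2}  "bb"  orig:{}
  [0..2]={S}  "abb"

S ∈ T[0,2] ⇒ YES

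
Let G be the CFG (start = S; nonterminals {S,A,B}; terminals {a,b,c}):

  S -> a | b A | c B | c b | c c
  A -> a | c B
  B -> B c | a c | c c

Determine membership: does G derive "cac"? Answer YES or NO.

Convert to CNF:
  S -> T0 B | T0 T0 | T0 T2 | T2 A | a
  A -> T0 B | a
  B -> B T0 | T0 T0 | T1 T0
  T0 -> c
  T1 -> a
  T2 -> b

Fill CYK table bottom-up:
  [0..0]={T0}  "c"  orig:{}
  [1..1]={A,S,T1}  "a"  orig:{A,S}
  [2..2]={T0}  "c"  orig:{}
  [0..1]=∅  "ca"
  [1..2]={B}  "ac"
  [0..2]={A,S}  "cac"

S ∈ T[0,2] ⇒ YES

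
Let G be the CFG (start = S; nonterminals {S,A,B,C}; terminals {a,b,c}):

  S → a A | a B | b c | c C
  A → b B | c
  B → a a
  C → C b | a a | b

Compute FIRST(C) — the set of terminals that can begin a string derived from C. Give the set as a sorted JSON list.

FIRST iteration:
round 1:
  A via A→b B: +{b}
  A via A→c: +{c}
  B via B→a a: +{a}
  C via C→a a: +{a}
  C via C→b: +{b}
  S via S→a A: +{a}
  S via S→b c: +{b}
  S via S→c C: +{c}
  FIRST(S)={a,b,c}  FIRST(A)={b,c}  FIRST(B)={a}  FIRST(C)={a,b}
round 2: done
  FIRST(S)={a,b,c}  FIRST(A)={b,c}  FIRST(B)={a}  FIRST(C)={a,b}

FIRST(C) = ["a", "b"]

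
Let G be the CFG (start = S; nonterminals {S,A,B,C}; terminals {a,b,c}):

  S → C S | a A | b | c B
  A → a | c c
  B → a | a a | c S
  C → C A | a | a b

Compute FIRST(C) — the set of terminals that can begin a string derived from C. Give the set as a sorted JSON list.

FIRST iteration:
pass 1:
  A via A→a: +{a}
  A via A→c c: +{c}
  B via B→a: +{a}
  B via B→c S: +{c}
  C via C→a: +{a}
  S via S→C S: +{a}
  S via S→b: +{b}
  S via S→c B: +{c}
  FIRST(S)={a,b,c}  FIRST(A)={a,c}  FIRST(B)={a,c}  FIRST(C)={a}
pass 2: (stable)
  FIRST(S)={a,b,c}  FIRST(A)={a,c}  FIRST(B)={a,c}  FIRST(C)={a}

FIRST(C) = ["a"]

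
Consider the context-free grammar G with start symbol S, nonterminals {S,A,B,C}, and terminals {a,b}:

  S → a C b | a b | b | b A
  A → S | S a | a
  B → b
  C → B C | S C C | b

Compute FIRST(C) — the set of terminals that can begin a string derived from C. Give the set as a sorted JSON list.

FIRST iteration:
iter 1:
  A via A→a: +{a}
  B via B→b: +{b}
  C via C→B C: +{b}
  S via S→a C b: +{a}
  S via S→b: +{b}
  FIRST[S]={a,b}  FIRST[A]={a}  FIRST[B]={b}  FIRST[C]={b}
iter 2:
  A via A→S: +{b}
  C via C→S C C: +{a}
  FIRST[S]={a,b}  FIRST[A]={a,b}  FIRST[B]={b}  FIRST[C]={a,b}
iter 3: — fixpoint
  FIRST[S]={a,b}  FIRST[A]={a,b}  FIRST[B]={b}  FIRST[C]={a,b}

FIRST(C) = ["a", "b"]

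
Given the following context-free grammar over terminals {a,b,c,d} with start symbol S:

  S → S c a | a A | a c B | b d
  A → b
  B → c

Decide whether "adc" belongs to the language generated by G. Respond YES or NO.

Convert to CNF:
  S -> S X4 | T1 A | T1 X5 | T2 T3
  A -> b
  B -> c
  T0 -> c
  T1 -> a
  T2 -> b
  T3 -> d
  X4 -> T0 T1
  X5 -> T0 B

CYK table (by increasing span):
  T[0,0] 'a' = {T1}  orig:{}
  T[1,1] 'd' = {T3}  orig:{}
  T[2,2] 'c' = {B,T0}  orig:{B}
  T[0,1] 'ad' = ∅
  T[1,2] 'dc' = ∅
  T[0,2] 'adc' = ∅

S ∉ T[0,2] ⇒ NO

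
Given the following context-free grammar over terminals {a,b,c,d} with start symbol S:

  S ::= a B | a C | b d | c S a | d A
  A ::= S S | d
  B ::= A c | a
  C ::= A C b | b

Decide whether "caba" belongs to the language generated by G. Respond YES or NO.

Convert to CNF:
  S -> T0 X5 | T1 T3 | T2 B | T2 C | T3 A
  A -> S S | d
  B -> A T0 | a
  C -> A X4 | b
  T0 -> c
  T1 -> b
  T2 -> a
  T3 -> d
  X4 -> C T1
  X5 -> S T2

Fill CYK table bottom-up:
  [0..0]={T0}  "c"  orig:{}
  [1..1]={B,T2}  "a"  orig:{B}
  [2..2]={C,T1}  "b"  orig:{C}
  [3..3]={B,T2}  "a"  orig:{B}
  [0..1]=∅  "ca"
  [1..2]={S}  "ab"
  [2..3]=∅  "ba"
  [0..2]=∅  "cab"
  [1..3]={X5}  "aba"  orig:{}
  [0..3]={S}  "caba"

S ∈ T[0,3] ⇒ YES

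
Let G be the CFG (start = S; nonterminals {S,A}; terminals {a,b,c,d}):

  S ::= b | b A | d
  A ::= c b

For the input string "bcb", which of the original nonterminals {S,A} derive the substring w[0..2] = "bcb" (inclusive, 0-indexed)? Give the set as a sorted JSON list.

Convert to CNF:
  S -> T1 A | b | d
  A -> T0 T1
  T0 -> c
  T1 -> b

CYK fill, restricted to cells inside w[0..2]:
  T[0,0] 'b' = {S,T1}  orig:{S}
  T[1,1] 'c' = {T0}  orig:{}
  T[2,2] 'b' = {S,T1}  orig:{S}
  T[0,1] 'bc' = ∅
  T[1,2] 'cb' = {A}
  T[0,2] 'bcb' = {S}

Original NTs in T[0,2] deriving "bcb": ["S"]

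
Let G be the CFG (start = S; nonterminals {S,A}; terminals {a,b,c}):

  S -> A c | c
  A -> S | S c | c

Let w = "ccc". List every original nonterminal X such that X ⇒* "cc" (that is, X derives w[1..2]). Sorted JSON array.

CNF form of G:
  S -> A T0 | c
  A -> A T0 | S T0 | c
  T0 -> c

CYK fill (cells [i..j] with 1 ≤ i ≤ j ≤ 2 only):
  cell(1,1) c: {A,S,T0}  orig:{A,S}
  cell(2,2) c: {A,S,T0}  orig:{A,S}
  cell(1,2) cc: {A,S}

Original NTs in T[1,2] deriving "cc": ["A", "S"]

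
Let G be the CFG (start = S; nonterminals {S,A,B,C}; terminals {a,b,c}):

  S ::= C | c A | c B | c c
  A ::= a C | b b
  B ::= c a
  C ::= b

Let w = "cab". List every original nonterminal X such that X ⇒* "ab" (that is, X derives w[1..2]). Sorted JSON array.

CNF form of G:
  S -> T2 A | T2 B | T2 T2 | b
  A -> T0 C | T1 T1
  B -> T2 T0
  C -> b
  T0 -> a
  T1 -> b
  T2 -> c

Fill CYK table bottom-up (cells [i..j] with 1 ≤ i ≤ j ≤ 2 only):
  T[1,1] 'a' = {T0}  orig:{}
  T[2,2] 'b' = {C,S,T1}  orig:{C,S}
  T[1,2] 'ab' = {A}

Original NTs in T[1,2] deriving "ab": ["A"]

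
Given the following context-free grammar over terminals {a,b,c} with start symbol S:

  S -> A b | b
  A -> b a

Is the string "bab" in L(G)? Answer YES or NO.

CNF form of G:
  S -> A T0 | b
  A -> T0 T1
  T0 -> b
  T1 -> a

CYK fill:
  cell(0,0) b: {S,T0}  orig:{S}
  cell(1,1) a: {T1}  orig:{}
  cell(2,2) b: {S,T0}  orig:{S}
  cell(0,1) ba: {A}
  cell(1,2) ab: ∅
  cell(0,2) bab: {S}

S ∈ T[0,2] ⇒ YES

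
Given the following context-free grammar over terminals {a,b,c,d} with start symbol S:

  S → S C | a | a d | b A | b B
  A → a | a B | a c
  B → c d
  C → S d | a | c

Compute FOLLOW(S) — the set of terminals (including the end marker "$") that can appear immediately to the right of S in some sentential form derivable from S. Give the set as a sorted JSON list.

FIRST sets, iterate to fixpoint:
iter 1:
  A via A→a: +{a}
  B via B→c d: +{c}
  C via C→a: +{a}
  C via C→c: +{c}
  S via S→a: +{a}
  S via S→b A: +{b}
  S: {a,b}  A: {a}  B: {c}  C: {a,c}
iter 2:
  C via C→S d: +{b}
  S: {a,b}  A: {a}  B: {c}  C: {a,b,c}
iter 3: (stable)
  S: {a,b}  A: {a}  B: {c}  C: {a,b,c}

FOLLOW sets:
FOLLOW(S) := {$}
[1]
  C→S d: FOLLOW(S) ⊇ FIRST(d) = {d}; new: +{d}
  S→S C: FOLLOW(S) ⊇ FIRST(C) = {a,b,c}; new: +{a,b,c}
  S→S C: FOLLOW(C) ⊇ FOLLOW(S) ⊇ {$,a,b,c,d}; new: +{$,a,b,c,d}
  S→b A: FOLLOW(A) ⊇ FOLLOW(S) ⊇ {$,a,b,c,d}; new: +{$,a,b,c,d}
  S→b B: FOLLOW(B) ⊇ FOLLOW(S) ⊇ {$,a,b,c,d}; new: +{$,a,b,c,d}
  FOLLOW(S)={$,a,b,c,d}  FOLLOW(A)={$,a,b,c,d}  FOLLOW(B)={$,a,b,c,d}  FOLLOW(C)={$,a,b,c,d}
[2] done
  FOLLOW(S)={$,a,b,c,d}  FOLLOW(A)={$,a,b,c,d}  FOLLOW(B)={$,a,b,c,d}  FOLLOW(C)={$,a,b,c,d}

FOLLOW(S) = ["$", "a", "b", "c", "d"]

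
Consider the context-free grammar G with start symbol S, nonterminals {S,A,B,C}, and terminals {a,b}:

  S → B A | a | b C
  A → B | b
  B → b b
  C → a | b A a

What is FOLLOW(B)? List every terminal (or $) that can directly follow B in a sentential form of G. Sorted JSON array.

Compute FIRST by fixpoint:
[1]
  A via A→b: +{b}
  B via B→b b: +{b}
  C via C→a: +{a}
  C via C→b A a: +{b}
  S via S→B A: +{b}
  S via S→a: +{a}
  S: {a,b}  A: {b}  B: {b}  C: {a,b}
[2] done
  S: {a,b}  A: {b}  B: {b}  C: {a,b}

Compute FOLLOW by fixpoint:
seed FOLLOW(S) with $
pass 1:
  C→b A a: FOLLOW(A) ⊇ FIRST(a) = {a}; new: +{a}
  S→B A: FOLLOW(B) ⊇ FIRST(A) = {b}; new: +{b}
  S→B A: FOLLOW(A) ⊇ FOLLOW(S) ⊇ {$}; new: +{$}
  S→b C: FOLLOW(C) ⊇ FOLLOW(S) ⊇ {$}; new: +{$}
  FOLLOW(S)={$}  FOLLOW(A)={$,a}  FOLLOW(B)={b}  FOLLOW(C)={$}
pass 2:
  A→B: FOLLOW(B) ⊇ FOLLOW(A) ⊇ {$,a}; new: +{$,a}
  FOLLOW(S)={$}  FOLLOW(A)={$,a}  FOLLOW(B)={$,a,b}  FOLLOW(C)={$}
pass 3: done
  FOLLOW(S)={$}  FOLLOW(A)={$,a}  FOLLOW(B)={$,a,b}  FOLLOW(C)={$}

FOLLOW(B) = ["$", "a", "b"]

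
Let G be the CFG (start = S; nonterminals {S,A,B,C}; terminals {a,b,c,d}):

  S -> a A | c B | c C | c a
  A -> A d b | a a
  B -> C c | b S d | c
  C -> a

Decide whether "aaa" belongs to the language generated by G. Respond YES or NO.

Convert to CNF:
  S -> T2 A | T3 B | T3 C | T3 T2
  A -> A X4 | T2 T2
  B -> C T3 | T1 X5 | c
  C -> a
  T0 -> d
  T1 -> b
  T2 -> a
  T3 -> c
  X4 -> T0 T1
  X5 -> S T0

CYK table (by increasing span):
  cell(0,0) a: {C,T2}  orig:{C}
  cell(1,1) a: {C,T2}  orig:{C}
  cell(2,2) a: {C,T2}  orig:{C}
  cell(0,1) aa: {A}
  cell(1,2) aa: {A}
  cell(0,2) aaa: {S}

S ∈ T[0,2] ⇒ YES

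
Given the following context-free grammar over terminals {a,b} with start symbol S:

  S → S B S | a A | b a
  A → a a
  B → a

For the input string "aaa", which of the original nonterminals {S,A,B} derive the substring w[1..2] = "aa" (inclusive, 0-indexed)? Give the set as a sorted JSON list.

CNF form of G:
  S -> S X2 | T0 A | T1 T0
  A -> T0 T0
  B -> a
  T0 -> a
  T1 -> b
  X2 -> B S

CYK fill — only the sub-triangle for w[1..2]:
  cell(1,1) a: {B,T0}  orig:{B}
  cell(2,2) a: {B,T0}  orig:{B}
  cell(1,2) aa: {A}

Original NTs in T[1,2] deriving "aa": ["A"]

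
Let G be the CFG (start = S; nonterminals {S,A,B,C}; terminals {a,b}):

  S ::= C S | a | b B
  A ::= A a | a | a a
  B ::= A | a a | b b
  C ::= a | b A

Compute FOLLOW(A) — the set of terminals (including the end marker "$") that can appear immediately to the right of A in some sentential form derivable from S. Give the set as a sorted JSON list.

FIRST iteration:
[1]
  A via A→a: +{a}
  B via B→A: +{a}
  B via B→b b: +{b}
  C via C→a: +{a}
  C via C→b A: +{b}
  S via S→C S: +{a,b}
  FIRST[S]={a,b}  FIRST[A]={a}  FIRST[B]={a,b}  FIRST[C]={a,b}
[2] (stable)
  FIRST[S]={a,b}  FIRST[A]={a}  FIRST[B]={a,b}  FIRST[C]={a,b}

Compute FOLLOW by fixpoint:
initialize: $ ∈ FOLLOW(S)
round 1:
  A→A a: FOLLOW(A) ⊇ FIRST(a) = {a}; new: +{a}
  S→C S: FOLLOW(C) ⊇ FIRST(S) = {a,b}; new: +{a,b}
  S→b B: FOLLOW(B) ⊇ FOLLOW(S) ⊇ {$}; new: +{$}
  S: {$}  A: {a}  B: {$}  C: {a,b}
round 2:
  B→A: FOLLOW(A) ⊇ FOLLOW(B) ⊇ {$}; new: +{$}
  C→b A: FOLLOW(A) ⊇ FOLLOW(C) ⊇ {a,b}; new: +{b}
  S: {$}  A: {$,a,b}  B: {$}  C: {a,b}
round 3: (no change)
  S: {$}  A: {$,a,b}  B: {$}  C: {a,b}

FOLLOW(A) = ["$", "a", "b"]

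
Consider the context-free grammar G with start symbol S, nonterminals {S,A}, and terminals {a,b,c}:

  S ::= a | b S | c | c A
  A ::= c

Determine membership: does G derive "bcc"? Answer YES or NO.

CNF form of G:
  S -> T0 S | T1 A | a | c
  A -> c
  T0 -> b
  T1 -> c

Fill CYK table bottom-up:
  cell(0,0) b: {T0}  orig:{}
  cell(1,1) c: {A,S,T1}  orig:{A,S}
  cell(2,2) c: {A,S,T1}  orig:{A,S}
  cell(0,1) bc: {S}
  cell(1,2) cc: {S}
  cell(0,2) bcc: {S}

S ∈ T[0,2] ⇒ YES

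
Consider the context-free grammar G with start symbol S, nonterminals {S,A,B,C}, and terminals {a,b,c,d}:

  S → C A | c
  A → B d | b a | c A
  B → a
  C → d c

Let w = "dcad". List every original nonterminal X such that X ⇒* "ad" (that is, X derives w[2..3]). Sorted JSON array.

Convert to CNF:
  S -> C A | c
  A -> B T0 | T1 T2 | T3 A
  B -> a
  C -> T0 T3
  T0 -> d
  T1 -> b
  T2 -> a
  T3 -> c

Fill CYK table bottom-up — only the sub-triangle for w[2..3]:
  T[2,2] 'a' = {B,T2}  orig:{B}
  T[3,3] 'd' = {T0}  orig:{}
  T[2,3] 'ad' = {A}

Original NTs in T[2,3] deriving "ad": ["A"]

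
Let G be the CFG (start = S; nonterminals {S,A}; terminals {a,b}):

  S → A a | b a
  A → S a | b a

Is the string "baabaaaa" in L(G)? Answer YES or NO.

Convert to CNF:
  S -> A T0 | T1 T0
  A -> S T0 | T1 T0
  T0 -> a
  T1 -> b

Fill CYK table bottom-up:
  [0..0]={T1}  "b"  orig:{}
  [1..1]={T0}  "a"  orig:{}
  [2..2]={T0}  "a"  orig:{}
  [3..3]={T1}  "b"  orig:{}
  [4..4]={T0}  "a"  orig:{}
  [5..5]={T0}  "a"  orig:{}
  [6..6]={T0}  "a"  orig:{}
  [7..7]={T0}  "a"  orig:{}
  [0..1]={A,S}  "ba"
  [1..2]=∅  "aa"
  [2..3]=∅  "ab"
  [3..4]={A,S}  "ba"
  [4..5]=∅  "aa"
  [5..6]=∅  "aa"
  [6..7]=∅  "aa"
  [0..2]={A,S}  "baa"
  [1..3]=∅  "aab"
  [2..4]=∅  "aba"
  [3..5]={A,S}  "baa"
  [4..6]=∅  "aaa"
  [5..7]=∅  "aaa"
  [0..3]=∅  "baab"
  [1..4]=∅  "aaba"
  [2..5]=∅  "abaa"
  [3..6]={A,S}  "baaa"
  [4..7]=∅  "aaaa"
  [0..4]=∅  "baaba"
  [1..5]=∅  "aabaa"
  [2..6]=∅  "abaaa"
  [3..7]={A,S}  "baaaa"
  [0..5]=∅  "baabaa"
  [1..6]=∅  "aabaaa"
  [2..7]=∅  "abaaaa"
  [0..6]=∅  "baabaaa"
  [1..7]=∅  "aabaaaa"
  [0..7]=∅  "baabaaaa"

S ∉ T[0,7] ⇒ NO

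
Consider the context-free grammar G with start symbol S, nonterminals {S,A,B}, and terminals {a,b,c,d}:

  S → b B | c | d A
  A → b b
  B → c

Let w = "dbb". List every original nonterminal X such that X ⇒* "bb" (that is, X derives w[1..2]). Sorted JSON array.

CNF form of G:
  S -> T0 B | T1 A | c
  A -> T0 T0
  B -> c
  T0 -> b
  T1 -> d

CYK table (by increasing span), restricted to cells inside w[1..2]:
  [1..1]={T0}  "b"  orig:{}
  [2..2]={T0}  "b"  orig:{}
  [1..2]={A}  "bb"

Original NTs in T[1,2] deriving "bb": ["A"]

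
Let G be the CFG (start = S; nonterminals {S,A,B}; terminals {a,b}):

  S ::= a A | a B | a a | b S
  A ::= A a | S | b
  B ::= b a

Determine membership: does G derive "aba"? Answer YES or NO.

CNF form of G:
  S -> T0 A | T0 B | T0 T0 | T1 S
  A -> A T0 | T0 A | T0 B | T0 T0 | T1 S | b
  B -> T1 T0
  T0 -> a
  T1 -> b

CYK table (by increasing span):
  T[0,0] 'a' = {T0}  orig:{}
  T[1,1] 'b' = {A,T1}  orig:{A}
  T[2,2] 'a' = {T0}  orig:{}
  T[0,1] 'ab' = {A,S}
  T[1,2] 'ba' = {A,B}
  T[0,2] 'aba' = {A,S}

S ∈ T[0,2] ⇒ YES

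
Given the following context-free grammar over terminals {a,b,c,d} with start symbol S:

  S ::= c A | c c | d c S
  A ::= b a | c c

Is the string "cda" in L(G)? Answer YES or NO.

CNF form of G:
  S -> T2 A | T2 T2 | T3 X4
  A -> T0 T1 | T2 T2
  T0 -> b
  T1 -> a
  T2 -> c
  T3 -> d
  X4 -> T2 S

CYK fill:
  T[0,0] 'c' = {T2}  orig:{}
  T[1,1] 'd' = {T3}  orig:{}
  T[2,2] 'a' = {T1}  orig:{}
  T[0,1] 'cd' = ∅
  T[1,2] 'da' = ∅
  T[0,2] 'cda' = ∅

S ∉ T[0,2] ⇒ NO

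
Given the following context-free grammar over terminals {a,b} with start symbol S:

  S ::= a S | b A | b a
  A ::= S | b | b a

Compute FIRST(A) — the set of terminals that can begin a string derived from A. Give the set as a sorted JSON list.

FIRST sets, iterate to fixpoint:
round 1:
  A via A→b: +{b}
  S via S→a S: +{a}
  S via S→b A: +{b}
  FIRST(S)={a,b}  FIRST(A)={b}
round 2:
  A via A→S: +{a}
  FIRST(S)={a,b}  FIRST(A)={a,b}
round 3: done
  FIRST(S)={a,b}  FIRST(A)={a,b}

FIRST(A) = ["a", "b"]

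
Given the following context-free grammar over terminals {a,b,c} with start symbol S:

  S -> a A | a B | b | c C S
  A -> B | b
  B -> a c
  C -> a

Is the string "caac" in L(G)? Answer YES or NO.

Convert to CNF:
  S -> T0 A | T0 B | T1 X2 | b
  A -> T0 T1 | b
  B -> T0 T1
  C -> a
  T0 -> a
  T1 -> c
  X2 -> C S

CYK fill:
  T[0,0] 'c' = {T1}  orig:{}
  T[1,1] 'a' = {C,T0}  orig:{C}
  T[2,2] 'a' = {C,T0}  orig:{C}
  T[3,3] 'c' = {T1}  orig:{}
  T[0,1] 'ca' = ∅
  T[1,2] 'aa' = ∅
  T[2,3] 'ac' = {A,B}
  T[0,2] 'caa' = ∅
  T[1,3] 'aac' = {S}
  T[0,3] 'caac' = ∅

S ∉ T[0,3] ⇒ NO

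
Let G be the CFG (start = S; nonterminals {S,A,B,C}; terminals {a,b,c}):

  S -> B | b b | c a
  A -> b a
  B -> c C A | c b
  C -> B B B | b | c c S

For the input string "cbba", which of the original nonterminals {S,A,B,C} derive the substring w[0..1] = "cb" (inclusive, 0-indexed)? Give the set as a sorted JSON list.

CNF form of G:
  S -> T0 T0 | T2 T0 | T2 T1 | T2 X6
  A -> T0 T1
  B -> T2 T0 | T2 X3
  C -> B X4 | T2 X5 | b
  T0 -> b
  T1 -> a
  T2 -> c
  X3 -> C A
  X4 -> B B
  X5 -> T2 S
  X6 -> C A

CYK fill, restricted to cells inside w[0..1]:
  [0..0]={T2}  "c"  orig:{}
  [1..1]={C,T0}  "b"  orig:{C}
  [0..1]={B,S}  "cb"

Original NTs in T[0,1] deriving "cb": ["B", "S"]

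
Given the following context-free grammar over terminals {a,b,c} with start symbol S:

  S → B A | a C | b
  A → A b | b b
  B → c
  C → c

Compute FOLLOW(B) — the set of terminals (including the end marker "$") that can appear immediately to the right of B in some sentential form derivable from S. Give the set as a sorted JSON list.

Compute FIRST by fixpoint:
pass 1:
  A via A→b b: +{b}
  B via B→c: +{c}
  C via C→c: +{c}
  S via S→B A: +{c}
  S via S→a C: +{a}
  S via S→b: +{b}
  FIRST[S]={a,b,c}  FIRST[A]={b}  FIRST[B]={c}  FIRST[C]={c}
pass 2: — fixpoint
  FIRST[S]={a,b,c}  FIRST[A]={b}  FIRST[B]={c}  FIRST[C]={c}

FOLLOW sets:
seed FOLLOW(S) with $
pass 1:
  A→A b: FOLLOW(A) ⊇ FIRST(b) = {b}; new: +{b}
  S→B A: FOLLOW(B) ⊇ FIRST(A) = {b}; new: +{b}
  S→B A: FOLLOW(A) ⊇ FOLLOW(S) ⊇ {$}; new: +{$}
  S→a C: FOLLOW(C) ⊇ FOLLOW(S) ⊇ {$}; new: +{$}
  S: {$}  A: {$,b}  B: {b}  C: {$}
pass 2: (stable)
  S: {$}  A: {$,b}  B: {b}  C: {$}

FOLLOW(B) = ["b"]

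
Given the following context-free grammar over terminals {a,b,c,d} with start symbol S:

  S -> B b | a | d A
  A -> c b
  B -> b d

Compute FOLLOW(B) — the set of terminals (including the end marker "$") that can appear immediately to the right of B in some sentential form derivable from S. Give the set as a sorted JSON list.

FIRST iteration:
round 1:
  A via A→c b: +{c}
  B via B→b d: +{b}
  S via S→B b: +{b}
  S via S→a: +{a}
  S via S→d A: +{d}
  FIRST(S)={a,b,d}  FIRST(A)={c}  FIRST(B)={b}
round 2: (stable)
  FIRST(S)={a,b,d}  FIRST(A)={c}  FIRST(B)={b}

Compute FOLLOW by fixpoint:
FOLLOW(S) := {$}
[1]
  S→B b: FOLLOW(B) ⊇ FIRST(b) = {b}; new: +{b}
  S→d A: FOLLOW(A) ⊇ FOLLOW(S) ⊇ {$}; new: +{$}
  FOLLOW[S]={$}  FOLLOW[A]={$}  FOLLOW[B]={b}
[2] — fixpoint
  FOLLOW[S]={$}  FOLLOW[A]={$}  FOLLOW[B]={b}

FOLLOW(B) = ["b"]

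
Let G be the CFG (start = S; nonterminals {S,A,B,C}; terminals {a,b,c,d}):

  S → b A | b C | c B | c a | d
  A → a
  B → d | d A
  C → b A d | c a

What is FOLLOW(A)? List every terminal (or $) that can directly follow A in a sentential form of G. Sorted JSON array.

FIRST sets, iterate to fixpoint:
pass 1:
  A via A→a: +{a}
  B via B→d: +{d}
  C via C→b A d: +{b}
  C via C→c a: +{c}
  S via S→b A: +{b}
  S via S→c B: +{c}
  S via S→d: +{d}
  FIRST[S]={b,c,d}  FIRST[A]={a}  FIRST[B]={d}  FIRST[C]={b,c}
pass 2: done
  FIRST[S]={b,c,d}  FIRST[A]={a}  FIRST[B]={d}  FIRST[C]={b,c}

Compute FOLLOW by fixpoint:
FOLLOW(S) := {$}
round 1:
  C→b A d: FOLLOW(A) ⊇ FIRST(d) = {d}; new: +{d}
  S→b A: FOLLOW(A) ⊇ FOLLOW(S) ⊇ {$}; new: +{$}
  S→b C: FOLLOW(C) ⊇ FOLLOW(S) ⊇ {$}; new: +{$}
  S→c B: FOLLOW(B) ⊇ FOLLOW(S) ⊇ {$}; new: +{$}
  FOLLOW[S]={$}  FOLLOW[A]={$,d}  FOLLOW[B]={$}  FOLLOW[C]={$}
round 2: done
  FOLLOW[S]={$}  FOLLOW[A]={$,d}  FOLLOW[B]={$}  FOLLOW[C]={$}

FOLLOW(A) = ["$", "d"]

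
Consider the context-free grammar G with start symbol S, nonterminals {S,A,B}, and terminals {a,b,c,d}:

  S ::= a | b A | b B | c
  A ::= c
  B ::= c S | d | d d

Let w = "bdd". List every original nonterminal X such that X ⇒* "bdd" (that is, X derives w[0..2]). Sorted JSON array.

CNF form of G:
  S -> T2 A | T2 B | a | c
  A -> c
  B -> T0 S | T1 T1 | d
  T0 -> c
  T1 -> d
  T2 -> b

CYK table (by increasing span) — only the sub-triangle for w[0..2]:
  cell(0,0) b: {T2}  orig:{}
  cell(1,1) d: {B,T1}  orig:{B}
  cell(2,2) d: {B,T1}  orig:{B}
  cell(0,1) bd: {S}
  cell(1,2) dd: {B}
  cell(0,2) bdd: {S}

Original NTs in T[0,2] deriving "bdd": ["S"]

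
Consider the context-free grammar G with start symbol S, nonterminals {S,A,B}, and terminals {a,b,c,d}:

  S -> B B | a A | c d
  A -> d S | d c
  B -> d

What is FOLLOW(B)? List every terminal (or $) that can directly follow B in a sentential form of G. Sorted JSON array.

FIRST iteration:
pass 1:
  A via A→d S: +{d}
  B via B→d: +{d}
  S via S→B B: +{d}
  S via S→a A: +{a}
  S via S→c d: +{c}
  S: {a,c,d}  A: {d}  B: {d}
pass 2: (no change)
  S: {a,c,d}  A: {d}  B: {d}

FOLLOW sets:
initialize: $ ∈ FOLLOW(S)
iter 1:
  S→B B: FOLLOW(B) ⊇ FIRST(B) = {d}; new: +{d}
  S→B B: FOLLOW(B) ⊇ FOLLOW(S) ⊇ {$}; new: +{$}
  S→a A: FOLLOW(A) ⊇ FOLLOW(S) ⊇ {$}; new: +{$}
  FOLLOW[S]={$}  FOLLOW[A]={$}  FOLLOW[B]={$,d}
iter 2: done
  FOLLOW[S]={$}  FOLLOW[A]={$}  FOLLOW[B]={$,d}

FOLLOW(B) = ["$", "d"]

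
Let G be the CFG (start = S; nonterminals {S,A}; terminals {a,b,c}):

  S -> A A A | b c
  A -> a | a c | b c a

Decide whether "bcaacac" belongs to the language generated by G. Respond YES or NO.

CNF form of G:
  S -> A X4 | T2 T1
  A -> T0 T1 | T2 X3 | a
  T0 -> a
  T1 -> c
  T2 -> b
  X3 -> T1 T0
  X4 -> A A

Fill CYK table bottom-up:
  [0..0]={T2}  "b"  orig:{}
  [1..1]={T1}  "c"  orig:{}
  [2..2]={A,T0}  "a"  orig:{A}
  [3..3]={A,T0}  "a"  orig:{A}
  [4..4]={T1}  "c"  orig:{}
  [5..5]={A,T0}  "a"  orig:{A}
  [6..6]={T1}  "c"  orig:{}
  [0..1]={S}  "bc"
  [1..2]={X3}  "ca"  orig:{}
  [2..3]={X4}  "aa"  orig:{}
  [3..4]={A}  "ac"
  [4..5]={X3}  "ca"  orig:{}
  [5..6]={A}  "ac"
  [0..2]={A}  "bca"
  [1..3]=∅  "caa"
  [2..4]={X4}  "aac"  orig:{}
  [3..5]={X4}  "aca"  orig:{}
  [4..6]=∅  "cac"
  [0..3]={X4}  "bcaa"  orig:{}
  [1..4]=∅  "caac"
  [2..5]={S}  "aaca"
  [3..6]={X4}  "acac"  orig:{}
  [0..4]={X4}  "bcaac"  orig:{}
  [1..5]=∅  "caaca"
  [2..6]={S}  "aacac"
  [0..5]={S}  "bcaaca"
  [1..6]=∅  "caacac"
  [0..6]={S}  "bcaacac"

S ∈ T[0,6] ⇒ YES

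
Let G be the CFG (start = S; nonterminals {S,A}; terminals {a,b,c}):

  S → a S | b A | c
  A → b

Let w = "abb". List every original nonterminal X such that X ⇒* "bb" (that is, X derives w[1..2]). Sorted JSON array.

Convert to CNF:
  S -> T0 S | T1 A | c
  A -> b
  T0 -> a
  T1 -> b

CYK table (by increasing span) (cells [i..j] with 1 ≤ i ≤ j ≤ 2 only):
  T[1,1] 'b' = {A,T1}  orig:{A}
  T[2,2] 'b' = {A,T1}  orig:{A}
  T[1,2] 'bb' = {S}

Original NTs in T[1,2] deriving "bb": ["S"]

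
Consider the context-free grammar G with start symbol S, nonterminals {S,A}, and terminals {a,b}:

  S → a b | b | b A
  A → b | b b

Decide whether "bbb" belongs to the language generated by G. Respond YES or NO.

Convert to CNF:
  S -> T0 A | T1 T0 | b
  A -> T0 T0 | b
  T0 -> b
  T1 -> a

Fill CYK table bottom-up:
  cell(0,0) b: {A,S,T0}  orig:{A,S}
  cell(1,1) b: {A,S,T0}  orig:{A,S}
  cell(2,2) b: {A,S,T0}  orig:{A,S}
  cell(0,1) bb: {A,S}
  cell(1,2) bb: {A,S}
  cell(0,2) bbb: {S}

S ∈ T[0,2] ⇒ YES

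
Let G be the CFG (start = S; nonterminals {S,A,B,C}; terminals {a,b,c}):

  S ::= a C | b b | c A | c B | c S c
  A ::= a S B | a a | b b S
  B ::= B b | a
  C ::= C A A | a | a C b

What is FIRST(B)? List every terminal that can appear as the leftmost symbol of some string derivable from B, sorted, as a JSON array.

FIRST sets, iterate to fixpoint:
[1]
  A via A→a S B: +{a}
  A via A→b b S: +{b}
  B via B→a: +{a}
  C via C→a: +{a}
  S via S→a C: +{a}
  S via S→b b: +{b}
  S via S→c A: +{c}
  S: {a,b,c}  A: {a,b}  B: {a}  C: {a}
[2] — fixpoint
  S: {a,b,c}  A: {a,b}  B: {a}  C: {a}

FIRST(B) = ["a"]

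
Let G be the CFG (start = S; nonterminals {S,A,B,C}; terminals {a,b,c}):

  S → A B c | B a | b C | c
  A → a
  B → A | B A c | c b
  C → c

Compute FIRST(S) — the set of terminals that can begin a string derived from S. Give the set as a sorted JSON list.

FIRST iteration:
iter 1:
  A via A→a: +{a}
  B via B→A: +{a}
  B via B→c b: +{c}
  C via C→c: +{c}
  S via S→A B c: +{a}
  S via S→B a: +{c}
  S via S→b C: +{b}
  S: {a,b,c}  A: {a}  B: {a,c}  C: {c}
iter 2: done
  S: {a,b,c}  A: {a}  B: {a,c}  C: {c}

FIRST(S) = ["a", "b", "c"]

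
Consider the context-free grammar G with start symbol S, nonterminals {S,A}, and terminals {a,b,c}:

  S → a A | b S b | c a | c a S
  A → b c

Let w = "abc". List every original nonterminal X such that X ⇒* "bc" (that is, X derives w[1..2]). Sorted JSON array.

CNF form of G:
  S -> T0 X3 | T1 T2 | T1 X4 | T2 A
  A -> T0 T1
  T0 -> b
  T1 -> c
  T2 -> a
  X3 -> S T0
  X4 -> T2 S

CYK fill, restricted to cells inside w[1..2]:
  [1..1]={T0}  "b"  orig:{}
  [2..2]={T1}  "c"  orig:{}
  [1..2]={A}  "bc"

Original NTs in T[1,2] deriving "bc": ["A"]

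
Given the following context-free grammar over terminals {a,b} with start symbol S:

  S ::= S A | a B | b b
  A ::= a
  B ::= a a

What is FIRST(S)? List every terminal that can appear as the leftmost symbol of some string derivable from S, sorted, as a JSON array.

FIRST iteration:
iter 1:
  A via A→a: +{a}
  B via B→a a: +{a}
  S via S→a B: +{a}
  S via S→b b: +{b}
  S: {a,b}  A: {a}  B: {a}
iter 2: (no change)
  S: {a,b}  A: {a}  B: {a}

FIRST(S) = ["a", "b"]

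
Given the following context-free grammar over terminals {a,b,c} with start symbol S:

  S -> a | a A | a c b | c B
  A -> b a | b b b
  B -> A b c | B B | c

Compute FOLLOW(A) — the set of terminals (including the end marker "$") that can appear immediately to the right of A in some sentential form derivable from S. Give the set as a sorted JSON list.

Compute FIRST by fixpoint:
[1]
  A via A→b a: +{b}
  B via B→A b c: +{b}
  B via B→c: +{c}
  S via S→a: +{a}
  S via S→c B: +{c}
  FIRST(S)={a,c}  FIRST(A)={b}  FIRST(B)={b,c}
[2] done
  FIRST(S)={a,c}  FIRST(A)={b}  FIRST(B)={b,c}

FOLLOW iteration:
initialize: $ ∈ FOLLOW(S)
pass 1:
  B→A b c: FOLLOW(A) ⊇ FIRST(b) = {b}; new: +{b}
  B→B B: FOLLOW(B) ⊇ FIRST(B) = {b,c}; new: +{b,c}
  S→a A: FOLLOW(A) ⊇ FOLLOW(S) ⊇ {$}; new: +{$}
  S→c B: FOLLOW(B) ⊇ FOLLOW(S) ⊇ {$}; new: +{$}
  S: {$}  A: {$,b}  B: {$,b,c}
pass 2: (no change)
  S: {$}  A: {$,b}  B: {$,b,c}

FOLLOW(A) = ["$", "b"]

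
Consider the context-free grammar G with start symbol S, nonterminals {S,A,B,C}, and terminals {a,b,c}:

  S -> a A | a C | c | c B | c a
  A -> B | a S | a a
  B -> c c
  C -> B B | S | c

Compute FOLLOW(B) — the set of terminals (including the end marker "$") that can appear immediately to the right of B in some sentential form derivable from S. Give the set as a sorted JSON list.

Compute FIRST by fixpoint:
round 1:
  A via A→a S: +{a}
  B via B→c c: +{c}
  C via C→B B: +{c}
  S via S→a A: +{a}
  S via S→c: +{c}
  S: {a,c}  A: {a}  B: {c}  C: {c}
round 2:
  A via A→B: +{c}
  C via C→S: +{a}
  S: {a,c}  A: {a,c}  B: {c}  C: {a,c}
round 3: — fixpoint
  S: {a,c}  A: {a,c}  B: {c}  C: {a,c}

FOLLOW iteration:
initialize: $ ∈ FOLLOW(S)
iter 1:
  C→B B: FOLLOW(B) ⊇ FIRST(B) = {c}; new: +{c}
  S→a A: FOLLOW(A) ⊇ FOLLOW(S) ⊇ {$}; new: +{$}
  S→a C: FOLLOW(C) ⊇ FOLLOW(S) ⊇ {$}; new: +{$}
  S→c B: FOLLOW(B) ⊇ FOLLOW(S) ⊇ {$}; new: +{$}
  FOLLOW(S)={$}  FOLLOW(A)={$}  FOLLOW(B)={$,c}  FOLLOW(C)={$}
iter 2: (no change)
  FOLLOW(S)={$}  FOLLOW(A)={$}  FOLLOW(B)={$,c}  FOLLOW(C)={$}

FOLLOW(B) = ["$", "c"]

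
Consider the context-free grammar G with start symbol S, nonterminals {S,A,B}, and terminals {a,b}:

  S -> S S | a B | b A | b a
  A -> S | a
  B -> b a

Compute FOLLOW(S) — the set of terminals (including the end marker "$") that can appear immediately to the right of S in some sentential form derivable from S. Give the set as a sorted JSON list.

FIRST iteration:
iter 1:
  A via A→a: +{a}
  B via B→b a: +{b}
  S via S→a B: +{a}
  S via S→b A: +{b}
  FIRST[S]={a,b}  FIRST[A]={a}  FIRST[B]={b}
iter 2:
  A via A→S: +{b}
  FIRST[S]={a,b}  FIRST[A]={a,b}  FIRST[B]={b}
iter 3: (no change)
  FIRST[S]={a,b}  FIRST[A]={a,b}  FIRST[B]={b}

Compute FOLLOW by fixpoint:
initialize: $ ∈ FOLLOW(S)
[1]
  S→S S: FOLLOW(S) ⊇ FIRST(S) = {a,b}; new: +{a,b}
  S→a B: FOLLOW(B) ⊇ FOLLOW(S) ⊇ {$,a,b}; new: +{$,a,b}
  S→b A: FOLLOW(A) ⊇ FOLLOW(S) ⊇ {$,a,b}; new: +{$,a,b}
  FOLLOW[S]={$,a,b}  FOLLOW[A]={$,a,b}  FOLLOW[B]={$,a,b}
[2] (no change)
  FOLLOW[S]={$,a,b}  FOLLOW[A]={$,a,b}  FOLLOW[B]={$,a,b}

FOLLOW(S) = ["$", "a", "b"]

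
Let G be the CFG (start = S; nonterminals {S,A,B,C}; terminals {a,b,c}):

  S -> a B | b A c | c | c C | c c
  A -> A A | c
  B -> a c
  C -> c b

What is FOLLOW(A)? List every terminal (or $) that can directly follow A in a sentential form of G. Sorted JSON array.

FIRST iteration:
round 1:
  A via A→c: +{c}
  B via B→a c: +{a}
  C via C→c b: +{c}
  S via S→a B: +{a}
  S via S→b A c: +{b}
  S via S→c: +{c}
  FIRST[S]={a,b,c}  FIRST[A]={c}  FIRST[B]={a}  FIRST[C]={c}
round 2: done
  FIRST[S]={a,b,c}  FIRST[A]={c}  FIRST[B]={a}  FIRST[C]={c}

Compute FOLLOW by fixpoint:
seed FOLLOW(S) with $
round 1:
  A→A A: FOLLOW(A) ⊇ FIRST(A) = {c}; new: +{c}
  S→a B: FOLLOW(B) ⊇ FOLLOW(S) ⊇ {$}; new: +{$}
  S→c C: FOLLOW(C) ⊇ FOLLOW(S) ⊇ {$}; new: +{$}
  S: {$}  A: {c}  B: {$}  C: {$}
round 2: (stable)
  S: {$}  A: {c}  B: {$}  C: {$}

FOLLOW(A) = ["c"]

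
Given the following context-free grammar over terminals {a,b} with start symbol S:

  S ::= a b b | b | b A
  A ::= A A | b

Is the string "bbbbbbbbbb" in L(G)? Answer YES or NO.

CNF form of G:
  S -> T0 X2 | T1 A | b
  A -> A A | b
  T0 -> a
  T1 -> b
  X2 -> T1 T1

CYK table (by increasing span):
  T[0,0] 'b' = {A,S,T1}  orig:{A,S}
  T[1,1] 'b' = {A,S,T1}  orig:{A,S}
  T[2,2] 'b' = {A,S,T1}  orig:{A,S}
  T[3,3] 'b' = {A,S,T1}  orig:{A,S}
  T[4,4] 'b' = {A,S,T1}  orig:{A,S}
  T[5,5] 'b' = {A,S,T1}  orig:{A,S}
  T[6,6] 'b' = {A,S,T1}  orig:{A,S}
  T[7,7] 'b' = {A,S,T1}  orig:{A,S}
  T[8,8] 'b' = {A,S,T1}  orig:{A,S}
  T[9,9] 'b' = {A,S,T1}  orig:{A,S}
  T[0,1] 'bb' = {A,S,X2}  orig:{A,S}
  T[1,2] 'bb' = {A,S,X2}  orig:{A,S}
  T[2,3] 'bb' = {A,S,X2}  orig:{A,S}
  T[3,4] 'bb' = {A,S,X2}  orig:{A,S}
  T[4,5] 'bb' = {A,S,X2}  orig:{A,S}
  T[5,6] 'bb' = {A,S,X2}  orig:{A,S}
  T[6,7] 'bb' = {A,S,X2}  orig:{A,S}
  T[7,8] 'bb' = {A,S,X2}  orig:{A,S}
  T[8,9] 'bb' = {A,S,X2}  orig:{A,S}
  T[0,2] 'bbb' = {A,S}
  T[1,3] 'bbb' = {A,S}
  T[2,4] 'bbb' = {A,S}
  T[3,5] 'bbb' = {A,S}
  T[4,6] 'bbb' = {A,S}
  T[5,7] 'bbb' = {A,S}
  T[6,8] 'bbb' = {A,S}
  T[7,9] 'bbb' = {A,S}
  T[0,3] 'bbbb' = {A,S}
  T[1,4] 'bbbb' = {A,S}
  T[2,5] 'bbbb' = {A,S}
  T[3,6] 'bbbb' = {A,S}
  T[4,7] 'bbbb' = {A,S}
  T[5,8] 'bbbb' = {A,S}
  T[6,9] 'bbbb' = {A,S}
  T[0,4] 'bbbbb' = {A,S}
  T[1,5] 'bbbbb' = {A,S}
  T[2,6] 'bbbbb' = {A,S}
  T[3,7] 'bbbbb' = {A,S}
  T[4,8] 'bbbbb' = {A,S}
  T[5,9] 'bbbbb' = {A,S}
  T[0,5] 'bbbbbb' = {A,S}
  T[1,6] 'bbbbbb' = {A,S}
  T[2,7] 'bbbbbb' = {A,S}
  T[3,8] 'bbbbbb' = {A,S}
  T[4,9] 'bbbbbb' = {A,S}
  T[0,6] 'bbbbbbb' = {A,S}
  T[1,7] 'bbbbbbb' = {A,S}
  T[2,8] 'bbbbbbb' = {A,S}
  T[3,9] 'bbbbbbb' = {A,S}
  T[0,7] 'bbbbbbbb' = {A,S}
  T[1,8] 'bbbbbbbb' = {A,S}
  T[2,9] 'bbbbbbbb' = {A,S}
  T[0,8] 'bbbbbbbbb' = {A,S}
  T[1,9] 'bbbbbbbbb' = {A,S}
  T[0,9] 'bbbbbbbbbb' = {A,S}

S ∈ T[0,9] ⇒ YES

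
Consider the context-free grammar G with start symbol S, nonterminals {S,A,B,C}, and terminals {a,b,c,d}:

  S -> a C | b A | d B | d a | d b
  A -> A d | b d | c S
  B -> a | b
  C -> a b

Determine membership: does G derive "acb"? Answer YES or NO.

CNF form of G:
  S -> T0 B | T0 T1 | T0 T3 | T1 A | T3 C
  A -> A T0 | T1 T0 | T2 S
  B -> a | b
  C -> T3 T1
  T0 -> d
  T1 -> b
  T2 -> c
  T3 -> a

Fill CYK table bottom-up:
  cell(0,0) a: {B,T3}  orig:{B}
  cell(1,1) c: {T2}  orig:{}
  cell(2,2) b: {B,T1}  orig:{B}
  cell(0,1) ac: ∅
  cell(1,2) cb: ∅
  cell(0,2) acb: ∅

S ∉ T[0,2] ⇒ NO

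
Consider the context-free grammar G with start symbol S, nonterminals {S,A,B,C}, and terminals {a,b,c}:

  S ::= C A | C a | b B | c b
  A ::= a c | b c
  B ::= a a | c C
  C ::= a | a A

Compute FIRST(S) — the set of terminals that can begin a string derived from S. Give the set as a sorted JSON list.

Compute FIRST by fixpoint:
pass 1:
  A via A→a c: +{a}
  A via A→b c: +{b}
  B via B→a a: +{a}
  B via B→c C: +{c}
  C via C→a: +{a}
  S via S→C A: +{a}
  S via S→b B: +{b}
  S via S→c b: +{c}
  S: {a,b,c}  A: {a,b}  B: {a,c}  C: {a}
pass 2: (stable)
  S: {a,b,c}  A: {a,b}  B: {a,c}  C: {a}

FIRST(S) = ["a", "b", "c"]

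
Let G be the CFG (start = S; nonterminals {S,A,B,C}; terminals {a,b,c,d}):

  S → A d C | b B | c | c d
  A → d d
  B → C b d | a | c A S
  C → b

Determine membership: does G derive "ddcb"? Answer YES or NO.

CNF form of G:
  S -> A X5 | T1 B | T2 T0 | c
  A -> T0 T0
  B -> C X3 | T2 X4 | a
  C -> b
  T0 -> d
  T1 -> b
  T2 -> c
  X3 -> T1 T0
  X4 -> A S
  X5 -> T0 C

CYK fill:
  cell(0,0) d: {T0}  orig:{}
  cell(1,1) d: {T0}  orig:{}
  cell(2,2) c: {S,T2}  orig:{S}
  cell(3,3) b: {C,T1}  orig:{C}
  cell(0,1) dd: {A}
  cell(1,2) dc: ∅
  cell(2,3) cb: ∅
  cell(0,2) ddc: {X4}  orig:{}
  cell(1,3) dcb: ∅
  cell(0,3) ddcb: ∅

S ∉ T[0,3] ⇒ NO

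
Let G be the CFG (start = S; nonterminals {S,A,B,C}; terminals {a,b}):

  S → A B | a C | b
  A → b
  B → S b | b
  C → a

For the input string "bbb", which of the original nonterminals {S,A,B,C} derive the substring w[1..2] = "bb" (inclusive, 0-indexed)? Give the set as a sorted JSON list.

Convert to CNF:
  S -> A B | T1 C | b
  A -> b
  B -> S T0 | b
  C -> a
  T0 -> b
  T1 -> a

CYK table (by increasing span) (cells [i..j] with 1 ≤ i ≤ j ≤ 2 only):
  [1..1]={A,B,S,T0}  "b"  orig:{A,B,S}
  [2..2]={A,B,S,T0}  "b"  orig:{A,B,S}
  [1..2]={B,S}  "bb"

Original NTs in T[1,2] deriving "bb": ["B", "S"]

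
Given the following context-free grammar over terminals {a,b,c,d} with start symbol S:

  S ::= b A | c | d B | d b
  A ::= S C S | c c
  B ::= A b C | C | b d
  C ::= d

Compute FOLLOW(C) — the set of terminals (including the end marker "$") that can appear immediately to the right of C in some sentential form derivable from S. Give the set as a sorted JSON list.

FIRST iteration:
pass 1:
  A via A→c c: +{c}
  B via B→A b C: +{c}
  B via B→b d: +{b}
  C via C→d: +{d}
  S via S→b A: +{b}
  S via S→c: +{c}
  S via S→d B: +{d}
  S: {b,c,d}  A: {c}  B: {b,c}  C: {d}
pass 2:
  A via A→S C S: +{b,d}
  B via B→A b C: +{d}
  S: {b,c,d}  A: {b,c,d}  B: {b,c,d}  C: {d}
pass 3: (no change)
  S: {b,c,d}  A: {b,c,d}  B: {b,c,d}  C: {d}

FOLLOW iteration:
FOLLOW(S) := {$}
[1]
  A→S C S: FOLLOW(S) ⊇ FIRST(C) = {d}; new: +{d}
  A→S C S: FOLLOW(C) ⊇ FIRST(S) = {b,c,d}; new: +{b,c,d}
  B→A b C: FOLLOW(A) ⊇ FIRST(b) = {b}; new: +{b}
  S→b A: FOLLOW(A) ⊇ FOLLOW(S) ⊇ {$,d}; new: +{$,d}
  S→d B: FOLLOW(B) ⊇ FOLLOW(S) ⊇ {$,d}; new: +{$,d}
  FOLLOW[S]={$,d}  FOLLOW[A]={$,b,d}  FOLLOW[B]={$,d}  FOLLOW[C]={b,c,d}
[2]
  A→S C S: FOLLOW(S) ⊇ FOLLOW(A) ⊇ {$,b,d}; new: +{b}
  B→A b C: FOLLOW(C) ⊇ FOLLOW(B) ⊇ {$,d}; new: +{$}
  S→d B: FOLLOW(B) ⊇ FOLLOW(S) ⊇ {$,b,d}; new: +{b}
  FOLLOW[S]={$,b,d}  FOLLOW[A]={$,b,d}  FOLLOW[B]={$,b,d}  FOLLOW[C]={$,b,c,d}
[3] — fixpoint
  FOLLOW[S]={$,b,d}  FOLLOW[A]={$,b,d}  FOLLOW[B]={$,b,d}  FOLLOW[C]={$,b,c,d}

FOLLOW(C) = ["$", "b", "c", "d"]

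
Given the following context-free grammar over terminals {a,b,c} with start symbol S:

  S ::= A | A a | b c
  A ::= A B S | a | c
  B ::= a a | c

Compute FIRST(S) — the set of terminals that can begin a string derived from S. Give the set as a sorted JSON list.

FIRST iteration:
pass 1:
  A via A→a: +{a}
  A via A→c: +{c}
  B via B→a a: +{a}
  B via B→c: +{c}
  S via S→A: +{a,c}
  S via S→b c: +{b}
  FIRST[S]={a,b,c}  FIRST[A]={a,c}  FIRST[B]={a,c}
pass 2: done
  FIRST[S]={a,b,c}  FIRST[A]={a,c}  FIRST[B]={a,c}

FIRST(S) = ["a", "b", "c"]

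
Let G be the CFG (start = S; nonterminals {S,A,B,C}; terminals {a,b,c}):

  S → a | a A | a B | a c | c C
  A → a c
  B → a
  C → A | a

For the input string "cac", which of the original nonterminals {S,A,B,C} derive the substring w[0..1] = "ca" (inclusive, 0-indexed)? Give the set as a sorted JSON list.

Convert to CNF:
  S -> T0 A | T0 B | T0 T1 | T1 C | a
  A -> T0 T1
  B -> a
  C -> T0 T1 | a
  T0 -> a
  T1 -> c

CYK fill, restricted to cells inside w[0..1]:
  [0..0]={T1}  "c"  orig:{}
  [1..1]={B,C,S,T0}  "a"  orig:{B,C,S}
  [0..1]={S}  "ca"

Original NTs in T[0,1] deriving "ca": ["S"]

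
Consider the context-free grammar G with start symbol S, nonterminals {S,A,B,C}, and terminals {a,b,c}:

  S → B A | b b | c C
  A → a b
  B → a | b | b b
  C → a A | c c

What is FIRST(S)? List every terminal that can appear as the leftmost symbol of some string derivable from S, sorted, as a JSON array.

Compute FIRST by fixpoint:
[1]
  A via A→a b: +{a}
  B via B→a: +{a}
  B via B→b: +{b}
  C via C→a A: +{a}
  C via C→c c: +{c}
  S via S→B A: +{a,b}
  S via S→c C: +{c}
  FIRST[S]={a,b,c}  FIRST[A]={a}  FIRST[B]={a,b}  FIRST[C]={a,c}
[2] — fixpoint
  FIRST[S]={a,b,c}  FIRST[A]={a}  FIRST[B]={a,b}  FIRST[C]={a,c}

FIRST(S) = ["a", "b", "c"]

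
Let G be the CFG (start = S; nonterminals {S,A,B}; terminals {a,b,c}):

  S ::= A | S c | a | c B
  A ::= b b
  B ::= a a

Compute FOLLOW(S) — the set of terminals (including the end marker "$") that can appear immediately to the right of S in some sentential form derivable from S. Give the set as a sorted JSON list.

FIRST iteration:
[1]
  A via A→b b: +{b}
  B via B→a a: +{a}
  S via S→A: +{b}
  S via S→a: +{a}
  S via S→c B: +{c}
  S: {a,b,c}  A: {b}  B: {a}
[2] (no change)
  S: {a,b,c}  A: {b}  B: {a}

FOLLOW sets:
FOLLOW(S) := {$}
[1]
  S→A: FOLLOW(A) ⊇ FOLLOW(S) ⊇ {$}; new: +{$}
  S→S c: FOLLOW(S) ⊇ FIRST(c) = {c}; new: +{c}
  S→c B: FOLLOW(B) ⊇ FOLLOW(S) ⊇ {$,c}; new: +{$,c}
  S: {$,c}  A: {$}  B: {$,c}
[2]
  S→A: FOLLOW(A) ⊇ FOLLOW(S) ⊇ {$,c}; new: +{c}
  S: {$,c}  A: {$,c}  B: {$,c}
[3] (no change)
  S: {$,c}  A: {$,c}  B: {$,c}

FOLLOW(S) = ["$", "c"]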